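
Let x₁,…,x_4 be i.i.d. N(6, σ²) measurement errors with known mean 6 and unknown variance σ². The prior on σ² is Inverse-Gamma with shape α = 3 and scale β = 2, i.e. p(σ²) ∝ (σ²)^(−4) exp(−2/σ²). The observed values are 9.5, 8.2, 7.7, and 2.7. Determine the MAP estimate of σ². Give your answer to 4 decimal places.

Sum of squared deviations about the known mean: SS = (9.5−6)² + (8.2−6)² + (7.7−6)² + (2.7−6)² = 30.87.
The Normal likelihood contributes (σ²)^(−n/2) exp(−SS/(2σ²)), so the posterior is Inverse-Gamma(α + n/2, β + SS/2) = Inverse-Gamma(5, 17.435).
The mode of Inverse-Gamma(a, b) is b/(a+1) = 17.435/6 ≈ 2.9058.

σ̂²_MAP = 2.9058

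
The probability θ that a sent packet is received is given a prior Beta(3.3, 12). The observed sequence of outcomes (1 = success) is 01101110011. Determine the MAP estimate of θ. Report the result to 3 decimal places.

θ̂_MAP = 0.383

Prior: Beta(3.3, 12).
Data: 7 successes in 11 trials (from the sequence). The binomial likelihood contributes θ^7(1−θ)^4, so the posterior is Beta(3.3+7, 12+4) = Beta(10.3, 16).
For Beta(a, b) with a, b > 1 the mode is (a−1)/(a+b−2) = 9.3/24.3 ≈ 0.383.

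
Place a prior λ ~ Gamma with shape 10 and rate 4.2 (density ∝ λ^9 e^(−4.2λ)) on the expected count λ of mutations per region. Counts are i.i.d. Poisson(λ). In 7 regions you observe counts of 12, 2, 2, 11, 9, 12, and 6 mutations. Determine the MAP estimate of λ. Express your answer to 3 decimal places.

Σxᵢ = 12+2+2+11+9+12+6 = 54, with n = 7.
Posterior ∝ λ^9e^(−4.2λ) · λ^54e^(−7λ) = λ^63e^(−11.2λ), i.e. Gamma(shape=64, rate=11.2).
The mode of a Gamma(a, b) with a ≥ 1 (shape–rate) is (a−1)/b = 63/11.2 ≈ 5.625.

λ̂_MAP = 5.625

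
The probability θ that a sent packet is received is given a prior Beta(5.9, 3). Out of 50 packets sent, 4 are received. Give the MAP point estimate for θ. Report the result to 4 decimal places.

Prior: Beta(5.9, 3).
Data: 4 successes in 50 trials. The binomial likelihood contributes θ^4(1−θ)^46, so the posterior is Beta(5.9+4, 3+46) = Beta(9.9, 49).
For Beta(a, b) with a, b > 1 the mode is (a−1)/(a+b−2) = 8.9/56.9 ≈ 0.1564.

θ̂_MAP = 0.1564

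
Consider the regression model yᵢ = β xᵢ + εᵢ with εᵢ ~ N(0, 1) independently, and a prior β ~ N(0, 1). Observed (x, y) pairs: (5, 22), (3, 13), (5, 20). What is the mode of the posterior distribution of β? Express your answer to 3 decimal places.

β̂_MAP = 4.150

log p(β | y) = −Σ(yᵢ − βxᵢ)²/(2·1) − β²/(2·1) + const.
Setting the derivative to zero: Σxᵢ(yᵢ − βxᵢ)/1 − β/1 = 0, so β = Σxᵢyᵢ / (Σxᵢ² + σ²/τ²).
Σxᵢyᵢ = 5·22 + 3·13 + 5·20 = 249; Σxᵢ² = 59; σ²/τ² = 1.
β̂_MAP = 249 / (59 + 1) = 249/60 ≈ 4.150.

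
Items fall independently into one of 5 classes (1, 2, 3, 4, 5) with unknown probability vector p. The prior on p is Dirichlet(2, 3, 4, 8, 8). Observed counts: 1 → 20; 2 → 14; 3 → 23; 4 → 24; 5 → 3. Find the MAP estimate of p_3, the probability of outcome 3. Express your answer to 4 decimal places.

The posterior is Dirichlet(αᵢ + nᵢ) = Dirichlet(22, 17, 27, 32, 11).
For a Dirichlet(a₁,…,a_K) with all aᵢ > 1, the mode has j-th component (aⱼ − 1)/(Σaᵢ − K).
Here Σaᵢ = 109 and K = 5, so p_3 = (27 − 1)/(109 − 5) = 26/104 ≈ 0.2500.

MAP estimate: 0.2500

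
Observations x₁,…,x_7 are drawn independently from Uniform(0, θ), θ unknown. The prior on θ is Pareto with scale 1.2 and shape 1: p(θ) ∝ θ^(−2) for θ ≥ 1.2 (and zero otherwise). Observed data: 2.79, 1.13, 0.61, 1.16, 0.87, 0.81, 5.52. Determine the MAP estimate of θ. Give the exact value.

The Uniform(0, θ) likelihood is θ^(−n) for θ ≥ max(xᵢ), zero otherwise. Here max(xᵢ) = 5.52.
Posterior ∝ θ^(−2) · θ^(−7) = θ^(−9) on θ ≥ max(1.2, 5.52) = 5.52.
This density is strictly decreasing in θ, so the posterior mode lies at the lower boundary of the support.

θ̂_MAP = 5.52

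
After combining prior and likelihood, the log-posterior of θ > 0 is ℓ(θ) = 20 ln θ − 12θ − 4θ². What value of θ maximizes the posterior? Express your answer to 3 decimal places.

θ̂_MAP = 1.000

ℓ'(θ) = 20/θ − 12 − 8θ. Setting this to zero and multiplying by θ: 8θ² + 12θ − 20 = 0.
θ = (−12 + √(12² + 4·8·20)) / (2·8) = (−12 + √784) / 16 = (−12 + 28)/16 = 1.
ℓ''(θ) = −20/θ² − 8 < 0, confirming a maximum.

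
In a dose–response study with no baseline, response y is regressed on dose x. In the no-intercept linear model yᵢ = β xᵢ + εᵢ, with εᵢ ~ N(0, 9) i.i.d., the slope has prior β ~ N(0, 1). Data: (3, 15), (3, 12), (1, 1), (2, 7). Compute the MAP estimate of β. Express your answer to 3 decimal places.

log p(β | y) = −Σ(yᵢ − βxᵢ)²/(2·9) − β²/(2·1) + const.
Setting the derivative to zero: Σxᵢ(yᵢ − βxᵢ)/9 − β/1 = 0, so β = Σxᵢyᵢ / (Σxᵢ² + σ²/τ²).
Σxᵢyᵢ = 3·15 + 3·12 + 1·1 + 2·7 = 96; Σxᵢ² = 23; σ²/τ² = 9.
β̂_MAP = 96 / (23 + 9) = 96/32 ≈ 3.000.

β̂_MAP = 3.000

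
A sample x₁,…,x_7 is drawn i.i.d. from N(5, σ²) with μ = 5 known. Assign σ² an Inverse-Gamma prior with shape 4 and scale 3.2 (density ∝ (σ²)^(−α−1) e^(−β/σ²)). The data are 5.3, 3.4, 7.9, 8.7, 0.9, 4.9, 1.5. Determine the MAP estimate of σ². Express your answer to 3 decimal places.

Sum of squared deviations about the known mean: SS = (5.3−5)² + (3.4−5)² + (7.9−5)² + (8.7−5)² + (0.9−5)² + (4.9−5)² + (1.5−5)² = 53.82.
The Normal likelihood contributes (σ²)^(−n/2) exp(−SS/(2σ²)), so the posterior is Inverse-Gamma(α + n/2, β + SS/2) = Inverse-Gamma(7.5, 30.11).
The mode of Inverse-Gamma(a, b) is b/(a+1) = 30.11/8.5 ≈ 3.542.

σ̂²_MAP = 3.542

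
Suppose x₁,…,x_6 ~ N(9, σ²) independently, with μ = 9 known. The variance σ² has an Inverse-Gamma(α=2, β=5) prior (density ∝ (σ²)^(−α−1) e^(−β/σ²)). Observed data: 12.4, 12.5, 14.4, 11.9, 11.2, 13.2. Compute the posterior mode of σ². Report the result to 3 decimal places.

Sum of squared deviations about the known mean: SS = (12.4−9)² + (12.5−9)² + (14.4−9)² + (11.9−9)² + (11.2−9)² + (13.2−9)² = 83.86.
The Normal likelihood contributes (σ²)^(−n/2) exp(−SS/(2σ²)), so the posterior is Inverse-Gamma(α + n/2, β + SS/2) = Inverse-Gamma(5, 46.93).
The mode of Inverse-Gamma(a, b) is b/(a+1) = 46.93/6 ≈ 7.822.

σ̂²_MAP = 7.822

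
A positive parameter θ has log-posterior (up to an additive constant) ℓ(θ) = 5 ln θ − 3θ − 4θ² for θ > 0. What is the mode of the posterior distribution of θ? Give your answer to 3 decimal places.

θ̂_MAP = 0.625

ℓ'(θ) = 5/θ − 3 − 8θ. Setting this to zero and multiplying by θ: 8θ² + 3θ − 5 = 0.
θ = (−3 + √(3² + 4·8·5)) / (2·8) = (−3 + √169) / 16 = (−3 + 13)/16 = 5/8.
ℓ''(θ) = −5/θ² − 8 < 0, confirming a maximum.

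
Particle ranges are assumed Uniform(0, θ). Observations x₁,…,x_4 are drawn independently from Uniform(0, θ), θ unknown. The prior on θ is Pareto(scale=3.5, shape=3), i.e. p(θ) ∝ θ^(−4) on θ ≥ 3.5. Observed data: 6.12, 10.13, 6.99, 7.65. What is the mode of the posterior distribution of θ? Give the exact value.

The Uniform(0, θ) likelihood is θ^(−n) for θ ≥ max(xᵢ), zero otherwise. Here max(xᵢ) = 10.13.
Posterior ∝ θ^(−4) · θ^(−4) = θ^(−8) on θ ≥ max(3.5, 10.13) = 10.13.
This density is strictly decreasing in θ, so the posterior mode lies at the lower boundary of the support.

θ̂_MAP = 10.13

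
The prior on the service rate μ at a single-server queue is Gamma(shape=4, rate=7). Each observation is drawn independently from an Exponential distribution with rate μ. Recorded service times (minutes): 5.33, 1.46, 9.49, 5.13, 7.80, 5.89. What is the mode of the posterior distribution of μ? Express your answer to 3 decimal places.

μ̂_MAP = 0.214

The Exponential(rate=μ) likelihood is ∝ μ^n e^(−μΣtᵢ). Here n = 6 and Σtᵢ = 5.33 + 1.46 + 9.49 + 5.13 + 7.80 + 5.89 = 35.10.
Posterior ∝ μ^3e^(−7μ) · μ^6e^(−35.10μ) = μ^9e^(−42.10μ), i.e. Gamma(10, 42.10).
Mode = (a−1)/b = 9/42.10 ≈ 0.214.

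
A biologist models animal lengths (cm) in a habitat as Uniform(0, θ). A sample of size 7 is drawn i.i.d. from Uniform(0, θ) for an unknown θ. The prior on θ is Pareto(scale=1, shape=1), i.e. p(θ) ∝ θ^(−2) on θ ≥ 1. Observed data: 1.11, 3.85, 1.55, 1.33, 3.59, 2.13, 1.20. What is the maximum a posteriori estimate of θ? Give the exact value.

θ̂_MAP = 3.85

The Uniform(0, θ) likelihood is θ^(−n) for θ ≥ max(xᵢ), zero otherwise. Here max(xᵢ) = 3.85.
Posterior ∝ θ^(−2) · θ^(−7) = θ^(−9) on θ ≥ max(1, 3.85) = 3.85.
This density is strictly decreasing in θ, so the posterior mode lies at the lower boundary of the support.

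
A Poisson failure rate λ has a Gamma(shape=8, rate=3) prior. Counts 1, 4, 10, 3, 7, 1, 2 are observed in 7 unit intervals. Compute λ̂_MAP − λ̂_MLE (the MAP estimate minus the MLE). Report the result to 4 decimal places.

Σxᵢ = 28. Posterior is Gamma(36, 10); MAP = (36−1)/10 = 35/10 ≈ 3.50000.
MLE = x̄ = 28/7 ≈ 4.00000.
Difference = 35/10 − 28/7 = -1/2 ≈ -0.5000.

MAP − MLE = -0.5000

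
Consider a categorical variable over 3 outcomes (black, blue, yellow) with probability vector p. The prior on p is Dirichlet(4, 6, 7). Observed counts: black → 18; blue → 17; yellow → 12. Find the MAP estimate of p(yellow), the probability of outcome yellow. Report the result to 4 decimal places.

MAP estimate of p(yellow) = 0.2951

The posterior is Dirichlet(αᵢ + nᵢ) = Dirichlet(22, 23, 19).
For a Dirichlet(a₁,…,a_K) with all aᵢ > 1, the mode has j-th component (aⱼ − 1)/(Σaᵢ − K).
Here Σaᵢ = 64 and K = 3, so p(yellow) = (19 − 1)/(64 − 3) = 18/61 ≈ 0.2951.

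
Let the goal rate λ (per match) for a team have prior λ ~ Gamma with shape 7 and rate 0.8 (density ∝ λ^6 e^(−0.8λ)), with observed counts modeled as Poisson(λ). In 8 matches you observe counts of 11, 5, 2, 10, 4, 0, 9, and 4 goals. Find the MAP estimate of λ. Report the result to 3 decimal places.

λ̂_MAP = 5.795

Σxᵢ = 11+5+2+10+4+0+9+4 = 45, with n = 8.
Posterior ∝ λ^6e^(−0.8λ) · λ^45e^(−8λ) = λ^51e^(−8.8λ), i.e. Gamma(shape=52, rate=8.8).
The mode of a Gamma(a, b) with a ≥ 1 (shape–rate) is (a−1)/b = 51/8.8 ≈ 5.795.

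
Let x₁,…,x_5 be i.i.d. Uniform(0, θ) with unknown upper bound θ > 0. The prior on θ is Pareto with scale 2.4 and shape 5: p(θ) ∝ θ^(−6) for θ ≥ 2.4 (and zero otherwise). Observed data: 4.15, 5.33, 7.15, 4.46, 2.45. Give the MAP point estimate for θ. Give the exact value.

θ̂_MAP = 7.15

The Uniform(0, θ) likelihood is θ^(−n) for θ ≥ max(xᵢ), zero otherwise. Here max(xᵢ) = 7.15.
Posterior ∝ θ^(−6) · θ^(−5) = θ^(−11) on θ ≥ max(2.4, 7.15) = 7.15.
This density is strictly decreasing in θ, so the posterior mode lies at the lower boundary of the support.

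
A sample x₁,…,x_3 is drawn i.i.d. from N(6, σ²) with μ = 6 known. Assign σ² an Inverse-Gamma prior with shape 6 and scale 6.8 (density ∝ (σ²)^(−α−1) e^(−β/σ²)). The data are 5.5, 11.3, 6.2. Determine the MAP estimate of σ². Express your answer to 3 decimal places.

σ̂²_MAP = 2.469

Sum of squared deviations about the known mean: SS = (5.5−6)² + (11.3−6)² + (6.2−6)² = 28.38.
The Normal likelihood contributes (σ²)^(−n/2) exp(−SS/(2σ²)), so the posterior is Inverse-Gamma(α + n/2, β + SS/2) = Inverse-Gamma(7.5, 20.99).
The mode of Inverse-Gamma(a, b) is b/(a+1) = 20.99/8.5 ≈ 2.469.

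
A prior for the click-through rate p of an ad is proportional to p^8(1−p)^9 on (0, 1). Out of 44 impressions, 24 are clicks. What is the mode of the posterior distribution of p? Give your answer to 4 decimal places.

p̂_MAP = 0.5246

The prior density ∝ p^8(1−p)^9 is the kernel of Beta(9, 10).
Data: 24 successes in 44 trials. The binomial likelihood contributes p^24(1−p)^20, so the posterior is Beta(9+24, 10+20) = Beta(33, 30).
For Beta(a, b) with a, b > 1 the mode is (a−1)/(a+b−2) = 32/61 ≈ 0.5246.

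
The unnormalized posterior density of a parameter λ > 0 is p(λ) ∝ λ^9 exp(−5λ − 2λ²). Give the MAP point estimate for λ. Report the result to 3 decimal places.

λ̂_MAP = 1.000

ℓ'(λ) = 9/λ − 5 − 4λ. Setting this to zero and multiplying by λ: 4λ² + 5λ − 9 = 0.
λ = (−5 + √(5² + 4·4·9)) / (2·4) = (−5 + √169) / 8 = (−5 + 13)/8 = 1.
ℓ''(λ) = −9/λ² − 4 < 0, confirming a maximum.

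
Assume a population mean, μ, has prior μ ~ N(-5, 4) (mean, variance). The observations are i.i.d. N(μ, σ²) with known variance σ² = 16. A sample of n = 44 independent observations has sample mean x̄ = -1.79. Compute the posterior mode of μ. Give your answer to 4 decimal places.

μ̂_MAP = -2.0575

n = 44, x̄ = -1.79.
For a Normal prior and Normal likelihood with known variance, the posterior is Normal; its mode equals its mean, the precision-weighted average.
Prior precision 1/σ₀² = 1/4 = 0.25; data precision n/σ² = 44/16 = 2.75.
μ̂ = (0.25·(-5) + 2.75·(-1.79)) / (0.25 + 2.75) = (-6.1725)/3 = -2.0575.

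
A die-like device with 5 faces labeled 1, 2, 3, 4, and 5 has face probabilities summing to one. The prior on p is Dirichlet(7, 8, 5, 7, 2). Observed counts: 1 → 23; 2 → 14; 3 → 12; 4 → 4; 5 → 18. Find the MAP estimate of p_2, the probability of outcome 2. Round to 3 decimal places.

MAP estimate: 0.221

The posterior is Dirichlet(αᵢ + nᵢ) = Dirichlet(30, 22, 17, 11, 20).
For a Dirichlet(a₁,…,a_K) with all aᵢ > 1, the mode has j-th component (aⱼ − 1)/(Σaᵢ − K).
Here Σaᵢ = 100 and K = 5, so p_2 = (22 − 1)/(100 − 5) = 21/95 ≈ 0.221.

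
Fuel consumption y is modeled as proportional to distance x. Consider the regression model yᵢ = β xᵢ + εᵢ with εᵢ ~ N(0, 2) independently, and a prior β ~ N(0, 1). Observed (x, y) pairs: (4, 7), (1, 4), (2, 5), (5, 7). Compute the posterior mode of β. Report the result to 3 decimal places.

β̂_MAP = 1.604

log p(β | y) = −Σ(yᵢ − βxᵢ)²/(2·2) − β²/(2·1) + const.
Setting the derivative to zero: Σxᵢ(yᵢ − βxᵢ)/2 − β/1 = 0, so β = Σxᵢyᵢ / (Σxᵢ² + σ²/τ²).
Σxᵢyᵢ = 4·7 + 1·4 + 2·5 + 5·7 = 77; Σxᵢ² = 46; σ²/τ² = 2.
β̂_MAP = 77 / (46 + 2) = 77/48 ≈ 1.604.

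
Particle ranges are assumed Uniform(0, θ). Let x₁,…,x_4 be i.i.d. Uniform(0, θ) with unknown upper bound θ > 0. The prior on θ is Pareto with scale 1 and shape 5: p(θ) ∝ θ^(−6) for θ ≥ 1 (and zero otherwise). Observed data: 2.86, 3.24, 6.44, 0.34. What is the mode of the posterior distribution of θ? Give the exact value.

The Uniform(0, θ) likelihood is θ^(−n) for θ ≥ max(xᵢ), zero otherwise. Here max(xᵢ) = 6.44.
Posterior ∝ θ^(−6) · θ^(−4) = θ^(−10) on θ ≥ max(1, 6.44) = 6.44.
This density is strictly decreasing in θ, so the posterior mode lies at the lower boundary of the support.

θ̂_MAP = 6.44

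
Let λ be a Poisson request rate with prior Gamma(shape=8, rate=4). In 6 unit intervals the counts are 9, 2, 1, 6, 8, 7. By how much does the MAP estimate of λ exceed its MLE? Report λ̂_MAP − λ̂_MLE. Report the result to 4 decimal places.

MAP − MLE = -1.5000

Σxᵢ = 33. Posterior is Gamma(41, 10); MAP = (41−1)/10 = 40/10 ≈ 4.00000.
MLE = x̄ = 33/6 ≈ 5.50000.
Difference = 40/10 − 33/6 = -3/2 ≈ -1.5000.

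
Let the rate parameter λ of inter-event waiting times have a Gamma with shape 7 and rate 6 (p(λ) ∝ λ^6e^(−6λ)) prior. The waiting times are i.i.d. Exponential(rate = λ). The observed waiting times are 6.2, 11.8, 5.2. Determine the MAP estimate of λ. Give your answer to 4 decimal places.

The Exponential(rate=λ) likelihood is ∝ λ^n e^(−λΣtᵢ). Here n = 3 and Σtᵢ = 6.2 + 11.8 + 5.2 = 23.2.
Posterior ∝ λ^6e^(−6λ) · λ^3e^(−23.2λ) = λ^9e^(−29.2λ), i.e. Gamma(10, 29.2).
Mode = (a−1)/b = 9/29.2 ≈ 0.3082.

λ̂_MAP = 0.3082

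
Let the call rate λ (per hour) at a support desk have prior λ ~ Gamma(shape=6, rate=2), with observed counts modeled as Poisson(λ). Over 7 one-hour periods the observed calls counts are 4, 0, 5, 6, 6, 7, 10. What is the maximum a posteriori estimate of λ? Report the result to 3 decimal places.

λ̂_MAP = 4.778

Σxᵢ = 4+0+5+6+6+7+10 = 38, with n = 7.
Posterior ∝ λ^5e^(−2λ) · λ^38e^(−7λ) = λ^43e^(−9λ), i.e. Gamma(shape=44, rate=9).
The mode of a Gamma(a, b) with a ≥ 1 (shape–rate) is (a−1)/b = 43/9 ≈ 4.778.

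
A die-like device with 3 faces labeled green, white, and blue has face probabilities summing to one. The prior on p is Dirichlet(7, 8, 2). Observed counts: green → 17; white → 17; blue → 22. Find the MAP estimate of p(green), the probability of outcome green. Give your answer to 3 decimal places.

The posterior is Dirichlet(αᵢ + nᵢ) = Dirichlet(24, 25, 24).
For a Dirichlet(a₁,…,a_K) with all aᵢ > 1, the mode has j-th component (aⱼ − 1)/(Σaᵢ − K).
Here Σaᵢ = 73 and K = 3, so p(green) = (24 − 1)/(73 − 3) = 23/70 ≈ 0.329.

MAP estimate of p(green) = 0.329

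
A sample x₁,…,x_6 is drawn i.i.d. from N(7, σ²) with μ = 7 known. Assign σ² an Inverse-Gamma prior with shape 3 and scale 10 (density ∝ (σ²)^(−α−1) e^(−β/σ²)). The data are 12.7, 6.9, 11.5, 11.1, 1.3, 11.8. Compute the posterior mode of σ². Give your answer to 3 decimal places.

σ̂²_MAP = 10.364

Sum of squared deviations about the known mean: SS = (12.7−7)² + (6.9−7)² + (11.5−7)² + (11.1−7)² + (1.3−7)² + (11.8−7)² = 125.09.
The Normal likelihood contributes (σ²)^(−n/2) exp(−SS/(2σ²)), so the posterior is Inverse-Gamma(α + n/2, β + SS/2) = Inverse-Gamma(6, 72.545).
The mode of Inverse-Gamma(a, b) is b/(a+1) = 72.545/7 ≈ 10.364.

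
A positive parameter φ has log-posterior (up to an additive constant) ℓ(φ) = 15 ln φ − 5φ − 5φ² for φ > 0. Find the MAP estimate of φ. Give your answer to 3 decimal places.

ℓ'(φ) = 15/φ − 5 − 10φ. Setting this to zero and multiplying by φ: 10φ² + 5φ − 15 = 0.
φ = (−5 + √(5² + 4·10·15)) / (2·10) = (−5 + √625) / 20 = (−5 + 25)/20 = 1.
ℓ''(φ) = −15/φ² − 10 < 0, confirming a maximum.

φ̂_MAP = 1.000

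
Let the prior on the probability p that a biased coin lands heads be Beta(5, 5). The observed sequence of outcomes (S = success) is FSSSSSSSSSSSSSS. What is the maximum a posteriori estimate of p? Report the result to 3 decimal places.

p̂_MAP = 0.783

Prior: Beta(5, 5).
Data: 14 successes in 15 trials (from the sequence). The binomial likelihood contributes p^14(1−p)^1, so the posterior is Beta(5+14, 5+1) = Beta(19, 6).
For Beta(a, b) with a, b > 1 the mode is (a−1)/(a+b−2) = 18/23 ≈ 0.783.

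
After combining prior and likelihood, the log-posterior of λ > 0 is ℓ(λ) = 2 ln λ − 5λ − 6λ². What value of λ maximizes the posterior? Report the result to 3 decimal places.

λ̂_MAP = 0.250

ℓ'(λ) = 2/λ − 5 − 12λ. Setting this to zero and multiplying by λ: 12λ² + 5λ − 2 = 0.
λ = (−5 + √(5² + 4·12·2)) / (2·12) = (−5 + √121) / 24 = (−5 + 11)/24 = 1/4.
ℓ''(λ) = −2/λ² − 12 < 0, confirming a maximum.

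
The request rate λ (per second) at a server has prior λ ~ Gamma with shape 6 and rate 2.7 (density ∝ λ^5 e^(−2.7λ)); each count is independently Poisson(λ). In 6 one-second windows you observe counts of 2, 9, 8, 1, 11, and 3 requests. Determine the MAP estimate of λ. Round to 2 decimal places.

Σxᵢ = 2+9+8+1+11+3 = 34, with n = 6.
Posterior ∝ λ^5e^(−2.7λ) · λ^34e^(−6λ) = λ^39e^(−8.7λ), i.e. Gamma(shape=40, rate=8.7).
The mode of a Gamma(a, b) with a ≥ 1 (shape–rate) is (a−1)/b = 39/8.7 ≈ 4.48.

λ̂_MAP = 4.48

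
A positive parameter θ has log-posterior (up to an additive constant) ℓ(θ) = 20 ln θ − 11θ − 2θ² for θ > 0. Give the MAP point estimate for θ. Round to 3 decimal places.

ℓ'(θ) = 20/θ − 11 − 4θ. Setting this to zero and multiplying by θ: 4θ² + 11θ − 20 = 0.
θ = (−11 + √(11² + 4·4·20)) / (2·4) = (−11 + √441) / 8 = (−11 + 21)/8 = 5/4.
ℓ''(θ) = −20/θ² − 4 < 0, confirming a maximum.

θ̂_MAP = 1.250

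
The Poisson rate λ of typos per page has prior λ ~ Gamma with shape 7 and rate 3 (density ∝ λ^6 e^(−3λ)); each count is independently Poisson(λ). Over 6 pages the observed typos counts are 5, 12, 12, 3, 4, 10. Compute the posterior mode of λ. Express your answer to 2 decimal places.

λ̂_MAP = 5.78

Σxᵢ = 5+12+12+3+4+10 = 46, with n = 6.
Posterior ∝ λ^6e^(−3λ) · λ^46e^(−6λ) = λ^52e^(−9λ), i.e. Gamma(shape=53, rate=9).
The mode of a Gamma(a, b) with a ≥ 1 (shape–rate) is (a−1)/b = 52/9 ≈ 5.78.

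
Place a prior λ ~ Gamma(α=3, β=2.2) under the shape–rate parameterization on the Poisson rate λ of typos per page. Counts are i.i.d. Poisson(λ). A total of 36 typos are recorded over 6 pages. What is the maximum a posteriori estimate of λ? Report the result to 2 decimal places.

Σxᵢ = 36, n = 6.
Posterior ∝ λ^2e^(−2.2λ) · λ^36e^(−6λ) = λ^38e^(−8.2λ), i.e. Gamma(shape=39, rate=8.2).
The mode of a Gamma(a, b) with a ≥ 1 (shape–rate) is (a−1)/b = 38/8.2 ≈ 4.63.

λ̂_MAP = 4.63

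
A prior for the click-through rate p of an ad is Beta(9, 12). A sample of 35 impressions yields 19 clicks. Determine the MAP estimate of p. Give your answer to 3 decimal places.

p̂_MAP = 0.500

Prior: Beta(9, 12).
Data: 19 successes in 35 trials. The binomial likelihood contributes p^19(1−p)^16, so the posterior is Beta(9+19, 12+16) = Beta(28, 28).
For Beta(a, b) with a, b > 1 the mode is (a−1)/(a+b−2) = 27/54 ≈ 0.500.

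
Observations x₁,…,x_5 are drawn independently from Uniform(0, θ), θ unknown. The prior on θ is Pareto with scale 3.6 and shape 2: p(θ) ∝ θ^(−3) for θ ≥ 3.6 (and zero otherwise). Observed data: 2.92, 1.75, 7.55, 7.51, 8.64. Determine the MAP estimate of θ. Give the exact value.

θ̂_MAP = 8.64

The Uniform(0, θ) likelihood is θ^(−n) for θ ≥ max(xᵢ), zero otherwise. Here max(xᵢ) = 8.64.
Posterior ∝ θ^(−3) · θ^(−5) = θ^(−8) on θ ≥ max(3.6, 8.64) = 8.64.
This density is strictly decreasing in θ, so the posterior mode lies at the lower boundary of the support.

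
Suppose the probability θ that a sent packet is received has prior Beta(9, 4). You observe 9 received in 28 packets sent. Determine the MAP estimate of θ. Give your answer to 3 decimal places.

θ̂_MAP = 0.436

Prior: Beta(9, 4).
Data: 9 successes in 28 trials. The binomial likelihood contributes θ^9(1−θ)^19, so the posterior is Beta(9+9, 4+19) = Beta(18, 23).
For Beta(a, b) with a, b > 1 the mode is (a−1)/(a+b−2) = 17/39 ≈ 0.436.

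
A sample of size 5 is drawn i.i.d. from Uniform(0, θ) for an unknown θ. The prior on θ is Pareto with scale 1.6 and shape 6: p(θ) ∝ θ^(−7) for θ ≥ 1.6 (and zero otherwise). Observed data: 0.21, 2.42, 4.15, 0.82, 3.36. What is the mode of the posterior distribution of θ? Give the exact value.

The Uniform(0, θ) likelihood is θ^(−n) for θ ≥ max(xᵢ), zero otherwise. Here max(xᵢ) = 4.15.
Posterior ∝ θ^(−7) · θ^(−5) = θ^(−12) on θ ≥ max(1.6, 4.15) = 4.15.
This density is strictly decreasing in θ, so the posterior mode lies at the lower boundary of the support.

θ̂_MAP = 4.15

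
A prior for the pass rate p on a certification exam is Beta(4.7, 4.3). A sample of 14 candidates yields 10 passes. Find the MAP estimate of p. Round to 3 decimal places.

Prior: Beta(4.7, 4.3).
Data: 10 successes in 14 trials. The binomial likelihood contributes p^10(1−p)^4, so the posterior is Beta(4.7+10, 4.3+4) = Beta(14.7, 8.3).
For Beta(a, b) with a, b > 1 the mode is (a−1)/(a+b−2) = 13.7/21 ≈ 0.652.

p̂_MAP = 0.652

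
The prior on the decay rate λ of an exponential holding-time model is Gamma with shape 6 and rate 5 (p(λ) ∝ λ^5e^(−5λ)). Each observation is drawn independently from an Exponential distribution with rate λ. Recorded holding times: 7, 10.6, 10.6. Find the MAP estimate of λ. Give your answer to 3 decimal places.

λ̂_MAP = 0.241

The Exponential(rate=λ) likelihood is ∝ λ^n e^(−λΣtᵢ). Here n = 3 and Σtᵢ = 7 + 10.6 + 10.6 = 28.2.
Posterior ∝ λ^5e^(−5λ) · λ^3e^(−28.2λ) = λ^8e^(−33.2λ), i.e. Gamma(9, 33.2).
Mode = (a−1)/b = 8/33.2 ≈ 0.241.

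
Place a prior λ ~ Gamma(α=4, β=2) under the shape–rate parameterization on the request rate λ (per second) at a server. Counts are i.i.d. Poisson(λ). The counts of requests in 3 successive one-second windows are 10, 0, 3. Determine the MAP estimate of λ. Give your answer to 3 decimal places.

λ̂_MAP = 3.200

Σxᵢ = 10+0+3 = 13, with n = 3.
Posterior ∝ λ^3e^(−2λ) · λ^13e^(−3λ) = λ^16e^(−5λ), i.e. Gamma(shape=17, rate=5).
The mode of a Gamma(a, b) with a ≥ 1 (shape–rate) is (a−1)/b = 16/5 ≈ 3.200.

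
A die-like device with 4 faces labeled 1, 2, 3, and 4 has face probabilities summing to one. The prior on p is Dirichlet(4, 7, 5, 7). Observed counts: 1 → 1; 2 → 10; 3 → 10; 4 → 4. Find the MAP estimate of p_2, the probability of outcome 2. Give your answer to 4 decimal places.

MAP estimate: 0.3636

The posterior is Dirichlet(αᵢ + nᵢ) = Dirichlet(5, 17, 15, 11).
For a Dirichlet(a₁,…,a_K) with all aᵢ > 1, the mode has j-th component (aⱼ − 1)/(Σaᵢ − K).
Here Σaᵢ = 48 and K = 4, so p_2 = (17 − 1)/(48 − 4) = 16/44 ≈ 0.3636.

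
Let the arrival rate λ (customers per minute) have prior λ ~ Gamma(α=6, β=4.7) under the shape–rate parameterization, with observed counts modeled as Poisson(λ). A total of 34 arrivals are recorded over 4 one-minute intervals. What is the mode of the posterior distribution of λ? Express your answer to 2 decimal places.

λ̂_MAP = 4.48

Σxᵢ = 34, n = 4.
Posterior ∝ λ^5e^(−4.7λ) · λ^34e^(−4λ) = λ^39e^(−8.7λ), i.e. Gamma(shape=40, rate=8.7).
The mode of a Gamma(a, b) with a ≥ 1 (shape–rate) is (a−1)/b = 39/8.7 ≈ 4.48.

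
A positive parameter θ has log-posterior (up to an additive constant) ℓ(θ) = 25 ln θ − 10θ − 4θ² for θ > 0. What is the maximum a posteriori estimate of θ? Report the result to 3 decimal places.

θ̂_MAP = 1.250

ℓ'(θ) = 25/θ − 10 − 8θ. Setting this to zero and multiplying by θ: 8θ² + 10θ − 25 = 0.
θ = (−10 + √(10² + 4·8·25)) / (2·8) = (−10 + √900) / 16 = (−10 + 30)/16 = 5/4.
ℓ''(θ) = −25/θ² − 8 < 0, confirming a maximum.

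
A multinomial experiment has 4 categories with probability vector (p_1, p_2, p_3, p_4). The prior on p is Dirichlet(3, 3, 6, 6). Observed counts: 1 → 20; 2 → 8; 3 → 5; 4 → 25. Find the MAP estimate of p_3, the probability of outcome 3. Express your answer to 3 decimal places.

The posterior is Dirichlet(αᵢ + nᵢ) = Dirichlet(23, 11, 11, 31).
For a Dirichlet(a₁,…,a_K) with all aᵢ > 1, the mode has j-th component (aⱼ − 1)/(Σaᵢ − K).
Here Σaᵢ = 76 and K = 4, so p_3 = (11 − 1)/(76 − 4) = 10/72 ≈ 0.139.

MAP estimate: 0.139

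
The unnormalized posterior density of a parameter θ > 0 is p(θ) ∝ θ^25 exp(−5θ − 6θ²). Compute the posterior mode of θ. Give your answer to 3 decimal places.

θ̂_MAP = 1.250

ℓ'(θ) = 25/θ − 5 − 12θ. Setting this to zero and multiplying by θ: 12θ² + 5θ − 25 = 0.
θ = (−5 + √(5² + 4·12·25)) / (2·12) = (−5 + √1225) / 24 = (−5 + 35)/24 = 5/4.
ℓ''(θ) = −25/θ² − 12 < 0, confirming a maximum.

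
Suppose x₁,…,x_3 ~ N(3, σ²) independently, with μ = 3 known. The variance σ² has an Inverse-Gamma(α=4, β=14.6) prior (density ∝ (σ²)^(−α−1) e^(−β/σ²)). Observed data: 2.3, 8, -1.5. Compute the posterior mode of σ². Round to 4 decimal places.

Sum of squared deviations about the known mean: SS = (2.3−3)² + (8−3)² + (-1.5−3)² = 45.74.
The Normal likelihood contributes (σ²)^(−n/2) exp(−SS/(2σ²)), so the posterior is Inverse-Gamma(α + n/2, β + SS/2) = Inverse-Gamma(5.5, 37.47).
The mode of Inverse-Gamma(a, b) is b/(a+1) = 37.47/6.5 ≈ 5.7646.

σ̂²_MAP = 5.7646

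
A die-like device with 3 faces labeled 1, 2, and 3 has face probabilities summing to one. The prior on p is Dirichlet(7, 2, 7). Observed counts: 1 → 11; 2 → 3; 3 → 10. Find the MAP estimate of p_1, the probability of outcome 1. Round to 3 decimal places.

MAP estimate: 0.459

The posterior is Dirichlet(αᵢ + nᵢ) = Dirichlet(18, 5, 17).
For a Dirichlet(a₁,…,a_K) with all aᵢ > 1, the mode has j-th component (aⱼ − 1)/(Σaᵢ − K).
Here Σaᵢ = 40 and K = 3, so p_1 = (18 − 1)/(40 − 3) = 17/37 ≈ 0.459.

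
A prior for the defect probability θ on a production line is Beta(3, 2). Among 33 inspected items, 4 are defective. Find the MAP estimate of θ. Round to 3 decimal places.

Prior: Beta(3, 2).
Data: 4 successes in 33 trials. The binomial likelihood contributes θ^4(1−θ)^29, so the posterior is Beta(3+4, 2+29) = Beta(7, 31).
For Beta(a, b) with a, b > 1 the mode is (a−1)/(a+b−2) = 6/36 ≈ 0.167.

θ̂_MAP = 0.167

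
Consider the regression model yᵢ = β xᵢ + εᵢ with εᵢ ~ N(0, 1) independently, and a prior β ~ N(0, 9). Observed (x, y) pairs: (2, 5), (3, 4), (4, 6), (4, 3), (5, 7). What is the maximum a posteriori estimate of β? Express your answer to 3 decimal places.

β̂_MAP = 1.326

log p(β | y) = −Σ(yᵢ − βxᵢ)²/(2·1) − β²/(2·9) + const.
Setting the derivative to zero: Σxᵢ(yᵢ − βxᵢ)/1 − β/9 = 0, so β = Σxᵢyᵢ / (Σxᵢ² + σ²/τ²).
Σxᵢyᵢ = 2·5 + 3·4 + 4·6 + 4·3 + 5·7 = 93; Σxᵢ² = 70; σ²/τ² = 1/9.
β̂_MAP = 93 / (70 + 1/9) = 93/(631/9) = 837/631 ≈ 1.326.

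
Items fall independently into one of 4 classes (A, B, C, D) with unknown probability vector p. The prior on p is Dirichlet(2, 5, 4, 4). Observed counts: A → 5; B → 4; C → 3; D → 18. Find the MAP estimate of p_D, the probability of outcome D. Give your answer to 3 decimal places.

The posterior is Dirichlet(αᵢ + nᵢ) = Dirichlet(7, 9, 7, 22).
For a Dirichlet(a₁,…,a_K) with all aᵢ > 1, the mode has j-th component (aⱼ − 1)/(Σaᵢ − K).
Here Σaᵢ = 45 and K = 4, so p_D = (22 − 1)/(45 − 4) = 21/41 ≈ 0.512.

MAP estimate of p_D = 0.512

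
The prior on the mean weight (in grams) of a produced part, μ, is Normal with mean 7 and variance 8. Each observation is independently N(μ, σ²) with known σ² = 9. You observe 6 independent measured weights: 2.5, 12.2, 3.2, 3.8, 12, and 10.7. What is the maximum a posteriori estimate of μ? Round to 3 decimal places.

μ̂_MAP = 7.337

n = 6; x̄ = (2.5 + 12.2 + 3.2 + 3.8 + 12 + 10.7)/6 = 44.4/6 = 7.4.
For a Normal prior and Normal likelihood with known variance, the posterior is Normal; its mode equals its mean, the precision-weighted average.
Prior precision 1/σ₀² = 1/8 = 0.125; data precision n/σ² = 6/9 = 2/3.
μ̂ = (0.125·7 + (2/3)·7.4) / (0.125 + 2/3) = (697/120)/(19/24) = 697/95 ≈ 7.337.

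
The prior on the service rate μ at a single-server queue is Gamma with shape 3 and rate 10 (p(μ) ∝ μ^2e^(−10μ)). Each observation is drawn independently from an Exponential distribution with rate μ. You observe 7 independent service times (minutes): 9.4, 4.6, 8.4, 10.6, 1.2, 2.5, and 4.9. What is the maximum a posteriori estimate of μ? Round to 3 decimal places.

The Exponential(rate=μ) likelihood is ∝ μ^n e^(−μΣtᵢ). Here n = 7 and Σtᵢ = 9.4 + 4.6 + 8.4 + 10.6 + 1.2 + 2.5 + 4.9 = 41.6.
Posterior ∝ μ^2e^(−10μ) · μ^7e^(−41.6μ) = μ^9e^(−51.6μ), i.e. Gamma(10, 51.6).
Mode = (a−1)/b = 9/51.6 ≈ 0.174.

μ̂_MAP = 0.174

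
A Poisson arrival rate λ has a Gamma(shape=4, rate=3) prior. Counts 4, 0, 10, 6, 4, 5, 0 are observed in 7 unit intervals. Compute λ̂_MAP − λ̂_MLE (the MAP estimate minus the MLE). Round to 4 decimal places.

Σxᵢ = 29. Posterior is Gamma(33, 10); MAP = (33−1)/10 = 32/10 ≈ 3.20000.
MLE = x̄ = 29/7 ≈ 4.14286.
Difference = 32/10 − 29/7 = -33/35 ≈ -0.9429.

MAP − MLE = -0.9429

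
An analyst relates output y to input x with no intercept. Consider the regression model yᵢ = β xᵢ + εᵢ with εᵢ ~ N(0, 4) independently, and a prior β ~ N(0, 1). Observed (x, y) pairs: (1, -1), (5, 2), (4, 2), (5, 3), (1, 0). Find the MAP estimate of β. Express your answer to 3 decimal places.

log p(β | y) = −Σ(yᵢ − βxᵢ)²/(2·4) − β²/(2·1) + const.
Setting the derivative to zero: Σxᵢ(yᵢ − βxᵢ)/4 − β/1 = 0, so β = Σxᵢyᵢ / (Σxᵢ² + σ²/τ²).
Σxᵢyᵢ = 1·(-1) + 5·2 + 4·2 + 5·3 + 1·0 = 32; Σxᵢ² = 68; σ²/τ² = 4.
β̂_MAP = 32 / (68 + 4) = 32/72 ≈ 0.444.

β̂_MAP = 0.444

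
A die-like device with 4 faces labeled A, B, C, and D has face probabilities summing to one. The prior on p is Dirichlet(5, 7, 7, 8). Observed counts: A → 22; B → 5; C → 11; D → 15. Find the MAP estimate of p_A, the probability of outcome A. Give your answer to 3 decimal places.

MAP estimate of p_A = 0.342

The posterior is Dirichlet(αᵢ + nᵢ) = Dirichlet(27, 12, 18, 23).
For a Dirichlet(a₁,…,a_K) with all aᵢ > 1, the mode has j-th component (aⱼ − 1)/(Σaᵢ − K).
Here Σaᵢ = 80 and K = 4, so p_A = (27 − 1)/(80 − 4) = 26/76 ≈ 0.342.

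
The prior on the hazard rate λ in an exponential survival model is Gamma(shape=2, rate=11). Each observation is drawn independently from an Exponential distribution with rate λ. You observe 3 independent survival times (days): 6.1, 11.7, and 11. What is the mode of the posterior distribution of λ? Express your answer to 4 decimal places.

λ̂_MAP = 0.1005

The Exponential(rate=λ) likelihood is ∝ λ^n e^(−λΣtᵢ). Here n = 3 and Σtᵢ = 6.1 + 11.7 + 11 = 28.8.
Posterior ∝ λe^(−11λ) · λ^3e^(−28.8λ) = λ^4e^(−39.8λ), i.e. Gamma(5, 39.8).
Mode = (a−1)/b = 4/39.8 ≈ 0.1005.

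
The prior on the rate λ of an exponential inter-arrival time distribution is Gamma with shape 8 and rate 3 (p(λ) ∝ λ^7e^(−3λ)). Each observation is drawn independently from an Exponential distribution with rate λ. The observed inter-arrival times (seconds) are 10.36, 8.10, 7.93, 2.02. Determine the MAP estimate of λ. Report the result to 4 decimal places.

The Exponential(rate=λ) likelihood is ∝ λ^n e^(−λΣtᵢ). Here n = 4 and Σtᵢ = 10.36 + 8.10 + 7.93 + 2.02 = 28.41.
Posterior ∝ λ^7e^(−3λ) · λ^4e^(−28.41λ) = λ^11e^(−31.41λ), i.e. Gamma(12, 31.41).
Mode = (a−1)/b = 11/31.41 ≈ 0.3502.

λ̂_MAP = 0.3502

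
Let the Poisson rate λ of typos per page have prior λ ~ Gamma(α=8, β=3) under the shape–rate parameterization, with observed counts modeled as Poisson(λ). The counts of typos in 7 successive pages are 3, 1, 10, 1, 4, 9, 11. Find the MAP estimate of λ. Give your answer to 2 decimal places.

λ̂_MAP = 4.60

Σxᵢ = 3+1+10+1+4+9+11 = 39, with n = 7.
Posterior ∝ λ^7e^(−3λ) · λ^39e^(−7λ) = λ^46e^(−10λ), i.e. Gamma(shape=47, rate=10).
The mode of a Gamma(a, b) with a ≥ 1 (shape–rate) is (a−1)/b = 46/10 ≈ 4.60.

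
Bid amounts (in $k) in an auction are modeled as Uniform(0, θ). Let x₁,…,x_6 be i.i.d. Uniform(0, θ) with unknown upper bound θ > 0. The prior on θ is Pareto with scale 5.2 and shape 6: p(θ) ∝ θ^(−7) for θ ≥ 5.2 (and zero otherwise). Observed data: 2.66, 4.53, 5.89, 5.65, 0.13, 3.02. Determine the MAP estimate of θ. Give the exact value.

θ̂_MAP = 5.89

The Uniform(0, θ) likelihood is θ^(−n) for θ ≥ max(xᵢ), zero otherwise. Here max(xᵢ) = 5.89.
Posterior ∝ θ^(−7) · θ^(−6) = θ^(−13) on θ ≥ max(5.2, 5.89) = 5.89.
This density is strictly decreasing in θ, so the posterior mode lies at the lower boundary of the support.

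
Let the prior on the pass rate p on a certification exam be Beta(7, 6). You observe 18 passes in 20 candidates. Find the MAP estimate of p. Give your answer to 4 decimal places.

Prior: Beta(7, 6).
Data: 18 successes in 20 trials. The binomial likelihood contributes p^18(1−p)^2, so the posterior is Beta(7+18, 6+2) = Beta(25, 8).
For Beta(a, b) with a, b > 1 the mode is (a−1)/(a+b−2) = 24/31 ≈ 0.7742.

p̂_MAP = 0.7742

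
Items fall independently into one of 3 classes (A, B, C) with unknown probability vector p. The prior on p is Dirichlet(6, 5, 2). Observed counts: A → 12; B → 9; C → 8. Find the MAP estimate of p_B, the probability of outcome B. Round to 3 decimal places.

The posterior is Dirichlet(αᵢ + nᵢ) = Dirichlet(18, 14, 10).
For a Dirichlet(a₁,…,a_K) with all aᵢ > 1, the mode has j-th component (aⱼ − 1)/(Σaᵢ − K).
Here Σaᵢ = 42 and K = 3, so p_B = (14 − 1)/(42 − 3) = 13/39 ≈ 0.333.

MAP estimate of p_B = 0.333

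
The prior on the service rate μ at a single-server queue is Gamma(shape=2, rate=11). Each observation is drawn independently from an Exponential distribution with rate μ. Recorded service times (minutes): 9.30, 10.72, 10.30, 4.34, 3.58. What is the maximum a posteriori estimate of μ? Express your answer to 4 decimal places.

μ̂_MAP = 0.1219

The Exponential(rate=μ) likelihood is ∝ μ^n e^(−μΣtᵢ). Here n = 5 and Σtᵢ = 9.30 + 10.72 + 10.30 + 4.34 + 3.58 = 38.24.
Posterior ∝ μe^(−11μ) · μ^5e^(−38.24μ) = μ^6e^(−49.24μ), i.e. Gamma(7, 49.24).
Mode = (a−1)/b = 6/49.24 ≈ 0.1219.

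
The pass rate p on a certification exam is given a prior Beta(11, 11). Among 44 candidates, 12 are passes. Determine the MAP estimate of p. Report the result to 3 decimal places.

Prior: Beta(11, 11).
Data: 12 successes in 44 trials. The binomial likelihood contributes p^12(1−p)^32, so the posterior is Beta(11+12, 11+32) = Beta(23, 43).
For Beta(a, b) with a, b > 1 the mode is (a−1)/(a+b−2) = 22/64 ≈ 0.344.

p̂_MAP = 0.344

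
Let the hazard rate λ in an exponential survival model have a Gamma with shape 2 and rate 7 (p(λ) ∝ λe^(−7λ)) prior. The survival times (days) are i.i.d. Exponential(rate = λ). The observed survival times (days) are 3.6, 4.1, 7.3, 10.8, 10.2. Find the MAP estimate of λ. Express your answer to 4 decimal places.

λ̂_MAP = 0.1395

The Exponential(rate=λ) likelihood is ∝ λ^n e^(−λΣtᵢ). Here n = 5 and Σtᵢ = 3.6 + 4.1 + 7.3 + 10.8 + 10.2 = 36.
Posterior ∝ λe^(−7λ) · λ^5e^(−36λ) = λ^6e^(−43λ), i.e. Gamma(7, 43).
Mode = (a−1)/b = 6/43 ≈ 0.1395.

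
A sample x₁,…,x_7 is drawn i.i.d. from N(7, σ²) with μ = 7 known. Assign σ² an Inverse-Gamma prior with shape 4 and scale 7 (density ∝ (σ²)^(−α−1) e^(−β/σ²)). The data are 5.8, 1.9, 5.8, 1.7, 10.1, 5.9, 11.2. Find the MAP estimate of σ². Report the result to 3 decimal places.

σ̂²_MAP = 5.849

Sum of squared deviations about the known mean: SS = (5.8−7)² + (1.9−7)² + (5.8−7)² + (1.7−7)² + (10.1−7)² + (5.9−7)² + (11.2−7)² = 85.44.
The Normal likelihood contributes (σ²)^(−n/2) exp(−SS/(2σ²)), so the posterior is Inverse-Gamma(α + n/2, β + SS/2) = Inverse-Gamma(7.5, 49.72).
The mode of Inverse-Gamma(a, b) is b/(a+1) = 49.72/8.5 ≈ 5.849.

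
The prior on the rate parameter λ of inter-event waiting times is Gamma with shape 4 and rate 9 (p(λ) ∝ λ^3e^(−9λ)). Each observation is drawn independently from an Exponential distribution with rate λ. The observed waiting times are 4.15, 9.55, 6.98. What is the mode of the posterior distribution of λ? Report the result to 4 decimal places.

λ̂_MAP = 0.2022

The Exponential(rate=λ) likelihood is ∝ λ^n e^(−λΣtᵢ). Here n = 3 and Σtᵢ = 4.15 + 9.55 + 6.98 = 20.68.
Posterior ∝ λ^3e^(−9λ) · λ^3e^(−20.68λ) = λ^6e^(−29.68λ), i.e. Gamma(7, 29.68).
Mode = (a−1)/b = 6/29.68 ≈ 0.2022.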